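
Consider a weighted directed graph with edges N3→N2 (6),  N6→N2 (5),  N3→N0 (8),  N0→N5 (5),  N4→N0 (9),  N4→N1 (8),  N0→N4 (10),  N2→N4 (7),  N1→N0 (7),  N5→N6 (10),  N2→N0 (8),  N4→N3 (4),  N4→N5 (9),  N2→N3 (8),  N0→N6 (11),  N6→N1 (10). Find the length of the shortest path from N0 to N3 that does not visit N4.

Routes from N0 to N3 avoiding N4:
N0-N6-N2-N3: 11 + 5 + 8 = 24
N0-N5-N6-N2-N3: 5 + 10 + 5 + 8 = 28
Shortest: 24.

24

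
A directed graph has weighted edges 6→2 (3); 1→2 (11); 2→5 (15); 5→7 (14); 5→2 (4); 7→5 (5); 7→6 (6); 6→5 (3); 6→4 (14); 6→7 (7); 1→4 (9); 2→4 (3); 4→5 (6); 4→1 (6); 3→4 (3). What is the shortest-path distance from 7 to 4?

12

Some routes from 7 to 4:
7 -> 5 -> 2 -> 4: 5 + 4 + 3 = 12
7 -> 6 -> 5 -> 2 -> 4: 6 + 3 + 4 + 3 = 16
7 -> 6 -> 2 -> 4: 6 + 3 + 3 = 12
The minimum is 12.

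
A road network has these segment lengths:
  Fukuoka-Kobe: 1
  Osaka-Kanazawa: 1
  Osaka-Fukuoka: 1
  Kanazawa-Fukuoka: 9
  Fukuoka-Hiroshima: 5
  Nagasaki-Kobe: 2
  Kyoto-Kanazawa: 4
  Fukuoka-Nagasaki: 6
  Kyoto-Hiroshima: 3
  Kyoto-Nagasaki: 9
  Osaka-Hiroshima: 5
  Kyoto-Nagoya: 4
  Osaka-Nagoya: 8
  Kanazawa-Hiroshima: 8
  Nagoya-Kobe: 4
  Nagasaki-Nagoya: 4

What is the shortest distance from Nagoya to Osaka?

6

Comparing a few candidate routes:
Nagoya → Osaka: 8
Nagoya → Nagasaki → Kobe → Fukuoka → Osaka: 4 + 2 + 1 + 1 = 8
Nagoya → Kobe → Fukuoka → Osaka: 4 + 1 + 1 = 6
The minimum is 6.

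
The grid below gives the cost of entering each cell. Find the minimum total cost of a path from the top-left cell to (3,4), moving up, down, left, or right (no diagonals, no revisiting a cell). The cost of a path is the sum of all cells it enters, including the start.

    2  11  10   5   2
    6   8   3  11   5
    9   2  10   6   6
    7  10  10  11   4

44

Best path: [0,0] -> [1,0] -> [1,1] -> [2,1] -> [2,2] -> [2,3] -> [2,4] -> [3,4]
Cost: 2 + 6 + 8 + 2 + 10 + 6 + 6 + 4 = 44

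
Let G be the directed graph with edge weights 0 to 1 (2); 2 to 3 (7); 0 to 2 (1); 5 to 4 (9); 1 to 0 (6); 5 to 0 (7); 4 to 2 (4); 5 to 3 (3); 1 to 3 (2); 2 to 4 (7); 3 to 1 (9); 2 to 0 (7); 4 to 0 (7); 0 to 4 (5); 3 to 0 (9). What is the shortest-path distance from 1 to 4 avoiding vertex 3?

Routes from 1 to 4 avoiding 3:
1 -> 0 -> 4: 6 + 5 = 11
1 -> 0 -> 2 -> 4: 6 + 1 + 7 = 14
The minimum is 11.

11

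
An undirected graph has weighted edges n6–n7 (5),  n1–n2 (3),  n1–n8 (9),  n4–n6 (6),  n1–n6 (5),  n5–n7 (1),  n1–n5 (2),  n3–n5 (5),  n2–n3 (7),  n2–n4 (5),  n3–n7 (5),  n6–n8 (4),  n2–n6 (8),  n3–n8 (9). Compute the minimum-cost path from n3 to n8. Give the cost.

9

A few of the n3→n8 routes:
n3-n8: 9
n3-n7-n6-n8: 5 + 5 + 4 = 14
n3-n5-n7-n6-n8: 5 + 1 + 5 + 4 = 15
Best route has total 9.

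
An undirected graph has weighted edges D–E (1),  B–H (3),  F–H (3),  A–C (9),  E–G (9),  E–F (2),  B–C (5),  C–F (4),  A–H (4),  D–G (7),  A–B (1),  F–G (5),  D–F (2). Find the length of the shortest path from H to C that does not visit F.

8

Paths from H to C avoiding F:
H - A - C: 4 + 9 = 13
H - A - B - C: 4 + 1 + 5 = 10
H - B - C: 3 + 5 = 8
H - B - A - C: 3 + 1 + 9 = 13
The minimum is 8.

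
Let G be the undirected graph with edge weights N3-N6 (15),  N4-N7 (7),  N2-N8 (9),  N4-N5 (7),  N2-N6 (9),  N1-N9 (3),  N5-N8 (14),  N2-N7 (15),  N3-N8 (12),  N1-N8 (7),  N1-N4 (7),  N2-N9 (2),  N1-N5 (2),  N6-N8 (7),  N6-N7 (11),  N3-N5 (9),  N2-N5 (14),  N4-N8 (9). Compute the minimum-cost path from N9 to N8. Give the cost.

10

Comparing a few candidate routes:
N9 - N1 - N8: 3 + 7 = 10
N9 - N1 - N4 - N8: 3 + 7 + 9 = 19
N9 - N2 - N8: 2 + 9 = 11
N9 - N2 - N6 - N8: 2 + 9 + 7 = 18
The minimum is 10.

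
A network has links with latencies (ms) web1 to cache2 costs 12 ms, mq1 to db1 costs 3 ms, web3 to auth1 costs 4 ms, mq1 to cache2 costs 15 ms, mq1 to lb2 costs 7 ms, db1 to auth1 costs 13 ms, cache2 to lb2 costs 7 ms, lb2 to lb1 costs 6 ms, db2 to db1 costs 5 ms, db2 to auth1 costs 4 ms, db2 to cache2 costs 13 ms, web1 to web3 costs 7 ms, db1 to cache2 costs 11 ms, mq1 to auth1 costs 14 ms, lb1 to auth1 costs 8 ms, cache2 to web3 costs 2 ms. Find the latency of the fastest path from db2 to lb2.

Some routes from db2 to lb2:
db2→cache2→lb2: 13 + 7 = 20
db2→auth1→web3→cache2→lb2: 4 + 4 + 2 + 7 = 17
db2→auth1→lb1→lb2: 4 + 8 + 6 = 18
db2→db1→mq1→lb2: 5 + 3 + 7 = 15
Best route has total 15 ms.

15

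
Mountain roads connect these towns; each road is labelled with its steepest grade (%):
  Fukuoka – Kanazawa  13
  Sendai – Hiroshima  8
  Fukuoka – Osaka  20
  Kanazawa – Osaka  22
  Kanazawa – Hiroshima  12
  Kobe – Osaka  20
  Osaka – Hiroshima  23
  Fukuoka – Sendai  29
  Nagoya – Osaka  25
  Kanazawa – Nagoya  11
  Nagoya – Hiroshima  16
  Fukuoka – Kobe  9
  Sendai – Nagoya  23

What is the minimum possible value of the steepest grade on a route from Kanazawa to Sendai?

Some routes from Kanazawa to Sendai:
Kanazawa → Nagoya → Hiroshima → Sendai: max(11, 16, 8) = 16
Kanazawa → Hiroshima → Sendai: max(12, 8) = 12
Kanazawa → Fukuoka → Kobe → Osaka → Hiroshima → Nagoya → Sendai: max(13, 9, 20, 23, 16, 23) = 23
Kanazawa → Fukuoka → Kobe → Osaka → Hiroshima → Sendai: max(13, 9, 20, 23, 8) = 23
Best route has worst link 12%.

12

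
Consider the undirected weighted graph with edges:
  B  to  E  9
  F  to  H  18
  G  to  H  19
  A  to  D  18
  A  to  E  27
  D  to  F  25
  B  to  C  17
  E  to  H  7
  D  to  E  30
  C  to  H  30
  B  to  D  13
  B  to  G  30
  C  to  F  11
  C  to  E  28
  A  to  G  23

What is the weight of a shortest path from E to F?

Comparing a few candidate routes:
E - H - C - F: 7 + 30 + 11 = 48
E - B - D - F: 9 + 13 + 25 = 47
E - H - F: 7 + 18 = 25
E - B - C - F: 9 + 17 + 11 = 37
E - C - F: 28 + 11 = 39
Shortest: 25.

25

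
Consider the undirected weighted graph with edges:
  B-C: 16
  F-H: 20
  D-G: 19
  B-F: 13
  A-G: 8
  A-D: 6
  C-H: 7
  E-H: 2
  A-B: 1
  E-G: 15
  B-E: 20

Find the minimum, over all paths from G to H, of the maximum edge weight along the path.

Checking several routes:
G - E - H: max(15, 2) = 15
G - A - B - C - H: max(8, 1, 16, 7) = 16
G - D - A - B - C - H: max(19, 6, 1, 16, 7) = 19
Smallest bottleneck: 15.

15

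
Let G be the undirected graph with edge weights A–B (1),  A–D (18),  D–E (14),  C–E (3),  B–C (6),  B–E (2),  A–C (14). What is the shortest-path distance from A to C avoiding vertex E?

Candidate routes:
A → B → C: 1 + 6 = 7
A → C: 14
The minimum is 7.

7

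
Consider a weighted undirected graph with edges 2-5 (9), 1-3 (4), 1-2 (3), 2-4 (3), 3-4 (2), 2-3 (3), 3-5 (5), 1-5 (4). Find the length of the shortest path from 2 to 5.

A few of the 2→5 routes:
2 → 4 → 3 → 5: 3 + 2 + 5 = 10
2 → 3 → 5: 3 + 5 = 8
2 → 5: 9
2 → 1 → 5: 3 + 4 = 7
The minimum is 7.

7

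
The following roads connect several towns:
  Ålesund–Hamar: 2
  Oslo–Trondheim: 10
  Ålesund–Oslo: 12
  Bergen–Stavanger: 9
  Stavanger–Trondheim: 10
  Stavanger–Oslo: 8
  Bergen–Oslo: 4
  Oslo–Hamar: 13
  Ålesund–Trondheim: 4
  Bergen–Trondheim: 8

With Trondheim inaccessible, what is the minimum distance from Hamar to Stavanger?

21

Candidate routes:
Hamar-Oslo-Stavanger: 13 + 8 = 21
Hamar-Oslo-Bergen-Stavanger: 13 + 4 + 9 = 26
Hamar-Ålesund-Oslo-Stavanger: 2 + 12 + 8 = 22
Hamar-Ålesund-Oslo-Bergen-Stavanger: 2 + 12 + 4 + 9 = 27
The minimum is 21.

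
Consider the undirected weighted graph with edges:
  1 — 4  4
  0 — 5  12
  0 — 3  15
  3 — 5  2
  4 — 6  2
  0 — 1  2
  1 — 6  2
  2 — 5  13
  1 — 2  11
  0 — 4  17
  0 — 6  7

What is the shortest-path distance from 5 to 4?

Some routes from 5 to 4:
5 - 0 - 1 - 6 - 4: 12 + 2 + 2 + 2 = 18
5 - 0 - 6 - 4: 12 + 7 + 2 = 21
5 - 0 - 1 - 4: 12 + 2 + 4 = 18
5 - 3 - 0 - 1 - 6 - 4: 2 + 15 + 2 + 2 + 2 = 23
5 - 3 - 0 - 1 - 4: 2 + 15 + 2 + 4 = 23
The minimum is 18.

18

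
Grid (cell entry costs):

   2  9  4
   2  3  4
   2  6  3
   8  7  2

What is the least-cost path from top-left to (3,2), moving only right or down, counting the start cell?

16

Cheapest: (0,0) -> (1,0) -> (1,1) -> (1,2) -> (2,2) -> (3,2)
  2 + 2 + 3 + 4 + 3 + 2 = 16
(Top row then right column would cost 24.)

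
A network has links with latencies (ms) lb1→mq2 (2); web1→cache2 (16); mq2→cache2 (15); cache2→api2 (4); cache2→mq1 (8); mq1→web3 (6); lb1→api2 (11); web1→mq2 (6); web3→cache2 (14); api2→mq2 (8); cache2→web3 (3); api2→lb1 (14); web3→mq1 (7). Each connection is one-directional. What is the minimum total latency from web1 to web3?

Routes from web1 to web3:
web1→cache2→web3: 16 + 3 = 19
web1→mq2→cache2→mq1→web3: 6 + 15 + 8 + 6 = 35
web1→mq2→cache2→web3: 6 + 15 + 3 = 24
web1→cache2→mq1→web3: 16 + 8 + 6 = 30
Shortest: 19 ms.

19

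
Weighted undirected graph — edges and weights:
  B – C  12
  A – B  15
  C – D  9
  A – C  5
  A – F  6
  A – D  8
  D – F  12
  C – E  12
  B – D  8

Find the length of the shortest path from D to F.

12

Routes from D to F:
D -> B -> C -> A -> F: 8 + 12 + 5 + 6 = 31
D -> C -> B -> A -> F: 9 + 12 + 15 + 6 = 42
D -> C -> A -> F: 9 + 5 + 6 = 20
D -> F: 12
D -> A -> F: 8 + 6 = 14
D -> B -> A -> F: 8 + 15 + 6 = 29
Best route has total 12.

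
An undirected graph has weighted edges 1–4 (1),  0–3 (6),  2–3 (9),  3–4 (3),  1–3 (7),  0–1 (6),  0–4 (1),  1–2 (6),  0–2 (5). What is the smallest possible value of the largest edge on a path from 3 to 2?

5

A few of the 3→2 routes:
3 - 0 - 4 - 1 - 2: max(6, 1, 1, 6) = 6
3 - 0 - 2: max(6, 5) = 6
3 - 4 - 0 - 2: max(3, 1, 5) = 5
3 - 0 - 1 - 2: max(6, 6, 6) = 6
The minimum achievable maximum is 5.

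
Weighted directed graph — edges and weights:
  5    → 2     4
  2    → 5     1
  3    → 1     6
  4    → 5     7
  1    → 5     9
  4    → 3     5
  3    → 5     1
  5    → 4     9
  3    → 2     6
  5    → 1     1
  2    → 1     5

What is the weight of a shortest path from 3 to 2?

Routes from 3 to 2:
3 -> 1 -> 5 -> 2: 6 + 9 + 4 = 19
3 -> 2: 6
3 -> 5 -> 2: 1 + 4 = 5
Shortest: 5.

5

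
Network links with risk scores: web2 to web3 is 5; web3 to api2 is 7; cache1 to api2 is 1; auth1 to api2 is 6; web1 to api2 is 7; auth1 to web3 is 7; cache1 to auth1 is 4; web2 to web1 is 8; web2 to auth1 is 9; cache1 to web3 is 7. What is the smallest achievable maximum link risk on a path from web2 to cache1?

Some routes from web2 to cache1:
web2 → web3 → cache1: max(5, 7) = 7
web2 → web3 → auth1 → cache1: max(5, 7, 4) = 7
web2 → web3 → api2 → auth1 → cache1: max(5, 7, 6, 4) = 7
web2 → web1 → api2 → web3 → auth1 → cache1: max(8, 7, 7, 7, 4) = 8
web2 → web3 → api2 → cache1: max(5, 7, 1) = 7
web2 → web3 → auth1 → api2 → cache1: max(5, 7, 6, 1) = 7
Smallest bottleneck: 7.

7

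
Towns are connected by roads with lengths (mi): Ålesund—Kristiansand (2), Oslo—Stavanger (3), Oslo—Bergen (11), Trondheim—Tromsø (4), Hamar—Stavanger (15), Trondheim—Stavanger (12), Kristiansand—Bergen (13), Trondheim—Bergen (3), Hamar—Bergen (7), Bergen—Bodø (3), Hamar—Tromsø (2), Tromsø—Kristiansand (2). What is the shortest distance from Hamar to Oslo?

Checking several routes:
Hamar - Tromsø - Trondheim - Bergen - Oslo: 2 + 4 + 3 + 11 = 20
Hamar - Stavanger - Oslo: 15 + 3 = 18
Hamar - Tromsø - Kristiansand - Bergen - Oslo: 2 + 2 + 13 + 11 = 28
Hamar - Bergen - Oslo: 7 + 11 = 18
Hamar - Bergen - Trondheim - Stavanger - Oslo: 7 + 3 + 12 + 3 = 25
Hamar - Tromsø - Trondheim - Stavanger - Oslo: 2 + 4 + 12 + 3 = 21
Shortest: 18 mi.

18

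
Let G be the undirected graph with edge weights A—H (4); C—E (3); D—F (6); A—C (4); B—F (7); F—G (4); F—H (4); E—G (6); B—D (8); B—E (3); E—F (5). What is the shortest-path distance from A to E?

7

Checking several routes:
A-H-F-B-E: 4 + 4 + 7 + 3 = 18
A-H-F-G-E: 4 + 4 + 4 + 6 = 18
A-C-E: 4 + 3 = 7
A-H-F-E: 4 + 4 + 5 = 13
The minimum is 7.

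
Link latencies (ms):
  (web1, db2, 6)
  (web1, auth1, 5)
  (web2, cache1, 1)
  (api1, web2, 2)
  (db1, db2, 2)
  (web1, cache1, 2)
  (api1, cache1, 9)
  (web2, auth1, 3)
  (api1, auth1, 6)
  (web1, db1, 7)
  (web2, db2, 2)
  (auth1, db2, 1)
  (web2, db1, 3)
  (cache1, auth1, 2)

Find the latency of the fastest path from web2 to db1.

3

Comparing a few candidate routes:
web2-db2-db1: 2 + 2 = 4
web2-auth1-db2-db1: 3 + 1 + 2 = 6
web2-db1: 3
Best route has total 3 ms.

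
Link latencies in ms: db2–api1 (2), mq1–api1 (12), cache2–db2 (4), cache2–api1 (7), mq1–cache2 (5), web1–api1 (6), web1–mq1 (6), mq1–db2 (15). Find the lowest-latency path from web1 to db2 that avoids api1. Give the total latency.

15

Routes from web1 to db2 avoiding api1:
web1 → mq1 → cache2 → db2: 6 + 5 + 4 = 15
web1 → mq1 → db2: 6 + 15 = 21
The minimum is 15 ms.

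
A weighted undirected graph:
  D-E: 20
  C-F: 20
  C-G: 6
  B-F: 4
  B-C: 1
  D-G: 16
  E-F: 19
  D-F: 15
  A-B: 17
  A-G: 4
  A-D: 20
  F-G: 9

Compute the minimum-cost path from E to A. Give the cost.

A few of the E→A routes:
E - F - B - A: 19 + 4 + 17 = 40
E - F - G - A: 19 + 9 + 4 = 32
E - F - B - C - G - A: 19 + 4 + 1 + 6 + 4 = 34
E - D - A: 20 + 20 = 40
E - D - G - A: 20 + 16 + 4 = 40
The minimum is 32.

32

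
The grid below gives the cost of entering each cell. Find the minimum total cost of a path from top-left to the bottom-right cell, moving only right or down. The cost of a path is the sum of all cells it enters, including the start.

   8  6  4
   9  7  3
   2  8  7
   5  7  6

34

Path (0,0) (0,1) (0,2) (1,2) (2,2) (3,2): 8 + 6 + 4 + 3 + 7 + 6 = 34.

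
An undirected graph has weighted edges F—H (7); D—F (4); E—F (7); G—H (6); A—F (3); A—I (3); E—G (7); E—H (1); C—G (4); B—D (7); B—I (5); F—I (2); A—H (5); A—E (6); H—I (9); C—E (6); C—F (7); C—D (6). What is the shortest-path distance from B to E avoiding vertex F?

14

A few of the B→E routes:
B-D-C-E: 7 + 6 + 6 = 19
B-I-A-H-E: 5 + 3 + 5 + 1 = 14
B-I-H-E: 5 + 9 + 1 = 15
B-I-A-E: 5 + 3 + 6 = 14
Shortest: 14.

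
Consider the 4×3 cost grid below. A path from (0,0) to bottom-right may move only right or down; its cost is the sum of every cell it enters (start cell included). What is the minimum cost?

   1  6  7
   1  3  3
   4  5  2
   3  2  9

19

Best path: (0,0) (1,0) (1,1) (1,2) (2,2) (3,2)
Cost: 1 + 1 + 3 + 3 + 2 + 9 = 19
(Top row then right column would cost 28.)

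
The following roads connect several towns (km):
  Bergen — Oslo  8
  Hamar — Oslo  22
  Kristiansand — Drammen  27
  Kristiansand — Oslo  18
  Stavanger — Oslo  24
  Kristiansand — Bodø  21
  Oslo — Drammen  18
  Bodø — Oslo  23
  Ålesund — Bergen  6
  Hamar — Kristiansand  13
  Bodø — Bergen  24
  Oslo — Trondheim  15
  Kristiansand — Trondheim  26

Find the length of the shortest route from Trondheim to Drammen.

33

A few of the Trondheim→Drammen routes:
Trondheim → Kristiansand → Drammen: 26 + 27 = 53
Trondheim → Oslo → Drammen: 15 + 18 = 33
Trondheim → Oslo → Hamar → Kristiansand → Drammen: 15 + 22 + 13 + 27 = 77
Trondheim → Kristiansand → Oslo → Drammen: 26 + 18 + 18 = 62
Trondheim → Oslo → Kristiansand → Drammen: 15 + 18 + 27 = 60
The minimum is 33 km.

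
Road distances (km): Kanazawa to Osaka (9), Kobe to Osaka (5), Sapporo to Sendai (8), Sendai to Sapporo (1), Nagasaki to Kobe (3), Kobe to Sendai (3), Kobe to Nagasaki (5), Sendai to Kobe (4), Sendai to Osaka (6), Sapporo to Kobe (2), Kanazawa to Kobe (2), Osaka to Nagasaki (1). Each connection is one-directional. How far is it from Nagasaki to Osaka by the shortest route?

8

Routes from Nagasaki to Osaka:
Nagasaki → Kobe → Sendai → Osaka: 3 + 3 + 6 = 12
Nagasaki → Kobe → Osaka: 3 + 5 = 8
The minimum is 8 km.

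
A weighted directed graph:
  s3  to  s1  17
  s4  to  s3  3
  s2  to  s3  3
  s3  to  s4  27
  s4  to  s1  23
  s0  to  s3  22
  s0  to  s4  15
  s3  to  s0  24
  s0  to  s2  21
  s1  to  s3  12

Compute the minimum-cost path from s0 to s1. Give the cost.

35

A few of the s0→s1 routes:
s0→s2→s3→s1: 21 + 3 + 17 = 41
s0→s3→s1: 22 + 17 = 39
s0→s4→s3→s1: 15 + 3 + 17 = 35
s0→s3→s4→s1: 22 + 27 + 23 = 72
s0→s4→s1: 15 + 23 = 38
The minimum is 35.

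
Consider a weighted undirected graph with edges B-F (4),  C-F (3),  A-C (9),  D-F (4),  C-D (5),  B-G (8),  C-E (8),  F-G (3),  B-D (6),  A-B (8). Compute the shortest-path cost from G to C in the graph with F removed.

Paths from G to C avoiding F:
G -> B -> D -> C: 8 + 6 + 5 = 19
G -> B -> A -> C: 8 + 8 + 9 = 25
Best route has total 19.

19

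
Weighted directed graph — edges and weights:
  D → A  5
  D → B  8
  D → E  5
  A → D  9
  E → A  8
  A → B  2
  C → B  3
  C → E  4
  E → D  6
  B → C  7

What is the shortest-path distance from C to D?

Candidate routes:
C → E → D: 4 + 6 = 10
C → E → A → D: 4 + 8 + 9 = 21
Best route has total 10.

10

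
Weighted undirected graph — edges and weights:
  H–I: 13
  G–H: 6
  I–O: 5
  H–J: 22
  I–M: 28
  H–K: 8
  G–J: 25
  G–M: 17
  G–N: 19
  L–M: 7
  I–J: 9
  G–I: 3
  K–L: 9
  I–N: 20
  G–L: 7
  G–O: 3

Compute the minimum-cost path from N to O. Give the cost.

A few of the N→O routes:
N → I → O: 20 + 5 = 25
N → G → I → O: 19 + 3 + 5 = 27
N → I → G → O: 20 + 3 + 3 = 26
N → G → O: 19 + 3 = 22
Best route has total 22.

22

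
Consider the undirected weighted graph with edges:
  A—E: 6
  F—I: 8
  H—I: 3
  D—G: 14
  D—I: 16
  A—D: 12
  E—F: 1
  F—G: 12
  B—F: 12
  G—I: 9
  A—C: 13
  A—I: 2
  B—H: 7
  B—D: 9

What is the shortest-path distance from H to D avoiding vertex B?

Some routes from H to D avoiding B:
H -> I -> F -> E -> A -> D: 3 + 8 + 1 + 6 + 12 = 30
H -> I -> A -> E -> F -> G -> D: 3 + 2 + 6 + 1 + 12 + 14 = 38
H -> I -> G -> D: 3 + 9 + 14 = 26
H -> I -> A -> D: 3 + 2 + 12 = 17
H -> I -> F -> G -> D: 3 + 8 + 12 + 14 = 37
H -> I -> D: 3 + 16 = 19
Best route has total 17.

17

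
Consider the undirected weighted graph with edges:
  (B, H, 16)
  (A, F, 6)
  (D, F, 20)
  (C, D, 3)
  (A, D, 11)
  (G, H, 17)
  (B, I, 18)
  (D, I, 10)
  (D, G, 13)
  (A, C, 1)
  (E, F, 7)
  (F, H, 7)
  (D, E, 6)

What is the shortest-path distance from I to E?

Checking several routes:
I - D - A - F - E: 10 + 11 + 6 + 7 = 34
I - D - E: 10 + 6 = 16
I - D - C - A - F - E: 10 + 3 + 1 + 6 + 7 = 27
I - D - F - E: 10 + 20 + 7 = 37
Shortest: 16.

16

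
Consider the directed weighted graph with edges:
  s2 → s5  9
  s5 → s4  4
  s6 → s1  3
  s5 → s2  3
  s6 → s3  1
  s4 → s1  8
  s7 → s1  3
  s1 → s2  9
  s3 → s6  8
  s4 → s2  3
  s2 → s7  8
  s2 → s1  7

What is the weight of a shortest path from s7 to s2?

Candidate routes:
s7→s1→s2: 3 + 9 = 12
Best route has total 12.

12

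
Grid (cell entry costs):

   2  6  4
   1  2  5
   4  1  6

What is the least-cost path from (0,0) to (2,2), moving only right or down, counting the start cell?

12

Best path: (0,0) (1,0) (1,1) (2,1) (2,2)
Cost: 2 + 1 + 2 + 1 + 6 = 12
For comparison, the top-then-right route costs 23.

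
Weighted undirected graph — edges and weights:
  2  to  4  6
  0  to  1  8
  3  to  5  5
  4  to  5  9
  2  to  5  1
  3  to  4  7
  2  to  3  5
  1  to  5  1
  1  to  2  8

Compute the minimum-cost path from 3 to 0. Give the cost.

Some routes from 3 to 0:
3 → 5 → 1 → 0: 5 + 1 + 8 = 14
3 → 2 → 5 → 1 → 0: 5 + 1 + 1 + 8 = 15
3 → 2 → 1 → 0: 5 + 8 + 8 = 21
The minimum is 14.

14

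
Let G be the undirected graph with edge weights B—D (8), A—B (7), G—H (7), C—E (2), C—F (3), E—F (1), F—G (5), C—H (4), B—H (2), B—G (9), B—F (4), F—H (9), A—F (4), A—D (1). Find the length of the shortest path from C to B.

A few of the C→B routes:
C→H→B: 4 + 2 = 6
C→E→F→B: 2 + 1 + 4 = 7
C→F→B: 3 + 4 = 7
Shortest: 6.

6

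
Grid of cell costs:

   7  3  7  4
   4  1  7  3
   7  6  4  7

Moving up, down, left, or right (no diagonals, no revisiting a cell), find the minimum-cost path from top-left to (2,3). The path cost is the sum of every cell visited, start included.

28

Best path: r0c0 → r0c1 → r1c1 → r1c2 → r1c3 → r2c3
Cost: 7 + 3 + 1 + 7 + 3 + 7 = 28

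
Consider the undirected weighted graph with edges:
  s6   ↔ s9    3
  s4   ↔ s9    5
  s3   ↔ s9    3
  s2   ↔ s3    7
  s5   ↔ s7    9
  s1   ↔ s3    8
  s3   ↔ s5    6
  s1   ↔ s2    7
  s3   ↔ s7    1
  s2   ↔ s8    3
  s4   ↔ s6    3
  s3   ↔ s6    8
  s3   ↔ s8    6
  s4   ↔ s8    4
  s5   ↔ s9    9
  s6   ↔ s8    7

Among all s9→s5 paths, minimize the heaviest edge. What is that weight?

6

Some routes from s9 to s5:
s9→s6→s8→s3→s5: max(3, 7, 6, 6) = 7
s9→s3→s5: max(3, 6) = 6
s9→s6→s4→s8→s3→s5: max(3, 3, 4, 6, 6) = 6
s9→s6→s4→s8→s2→s3→s5: max(3, 3, 4, 3, 7, 6) = 7
s9→s4→s8→s3→s5: max(5, 4, 6, 6) = 6
s9→s6→s8→s2→s3→s5: max(3, 7, 3, 7, 6) = 7
The minimum achievable maximum is 6.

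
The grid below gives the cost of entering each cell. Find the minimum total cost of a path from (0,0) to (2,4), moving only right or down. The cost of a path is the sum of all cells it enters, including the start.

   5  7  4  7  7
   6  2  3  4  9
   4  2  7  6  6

32

Take (0,0) -> (1,0) -> (1,1) -> (1,2) -> (1,3) -> (2,3) -> (2,4) for a total of 5 + 6 + 2 + 3 + 4 + 6 + 6 = 32.
For comparison, the top-then-right route costs 45.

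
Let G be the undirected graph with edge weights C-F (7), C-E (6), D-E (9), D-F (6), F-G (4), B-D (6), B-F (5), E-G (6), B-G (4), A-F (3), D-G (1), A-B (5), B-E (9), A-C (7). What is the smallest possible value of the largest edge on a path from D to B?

4

Some routes from D to B:
D - G - F - B: max(1, 4, 5) = 5
D - G - B: max(1, 4) = 4
D - G - F - A - B: max(1, 4, 3, 5) = 5
Best route has worst link 4.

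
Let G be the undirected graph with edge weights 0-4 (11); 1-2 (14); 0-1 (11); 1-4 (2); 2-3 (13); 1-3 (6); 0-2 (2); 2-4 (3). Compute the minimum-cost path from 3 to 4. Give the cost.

Checking several routes:
3-2-4: 13 + 3 = 16
3-1-4: 6 + 2 = 8
3-1-0-2-4: 6 + 11 + 2 + 3 = 22
3-1-2-4: 6 + 14 + 3 = 23
Shortest: 8.

8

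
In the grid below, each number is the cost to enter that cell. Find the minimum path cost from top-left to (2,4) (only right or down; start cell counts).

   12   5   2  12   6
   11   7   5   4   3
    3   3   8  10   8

39

One optimal route is (0,0) (0,1) (0,2) (1,2) (1,3) (1,4) (2,4).
Its cost is 12 + 5 + 2 + 5 + 4 + 3 + 8 = 39.
For comparison, the top-then-right route costs 48.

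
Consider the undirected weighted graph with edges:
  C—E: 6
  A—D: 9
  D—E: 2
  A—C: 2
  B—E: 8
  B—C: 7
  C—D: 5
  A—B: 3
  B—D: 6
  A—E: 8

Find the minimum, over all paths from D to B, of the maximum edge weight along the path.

Some routes from D to B:
D-E-C-A-B: max(2, 6, 2, 3) = 6
D-E-C-B: max(2, 6, 7) = 7
D-B: max(6) = 6
D-C-B: max(5, 7) = 7
D-C-A-B: max(5, 2, 3) = 5
D-E-A-B: max(2, 8, 3) = 8
Best route has worst link 5.

5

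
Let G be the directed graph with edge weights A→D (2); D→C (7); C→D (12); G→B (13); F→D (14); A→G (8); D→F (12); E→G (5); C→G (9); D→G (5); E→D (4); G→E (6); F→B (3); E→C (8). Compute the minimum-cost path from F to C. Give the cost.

21

Paths from F to C:
F-D-G-E-C: 14 + 5 + 6 + 8 = 33
F-D-C: 14 + 7 = 21
Shortest: 21.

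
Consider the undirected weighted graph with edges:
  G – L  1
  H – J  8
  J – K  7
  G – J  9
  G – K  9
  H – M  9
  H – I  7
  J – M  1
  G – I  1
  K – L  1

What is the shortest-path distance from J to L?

8

A few of the J→L routes:
J→M→H→I→G→L: 1 + 9 + 7 + 1 + 1 = 19
J→H→I→G→L: 8 + 7 + 1 + 1 = 17
J→K→L: 7 + 1 = 8
J→G→L: 9 + 1 = 10
J→K→G→L: 7 + 9 + 1 = 17
The minimum is 8.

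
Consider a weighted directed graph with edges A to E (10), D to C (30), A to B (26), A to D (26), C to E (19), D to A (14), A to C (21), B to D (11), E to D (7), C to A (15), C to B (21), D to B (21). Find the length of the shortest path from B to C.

41

Routes from B to C:
B - D - A - C: 11 + 14 + 21 = 46
B - D - C: 11 + 30 = 41
The minimum is 41.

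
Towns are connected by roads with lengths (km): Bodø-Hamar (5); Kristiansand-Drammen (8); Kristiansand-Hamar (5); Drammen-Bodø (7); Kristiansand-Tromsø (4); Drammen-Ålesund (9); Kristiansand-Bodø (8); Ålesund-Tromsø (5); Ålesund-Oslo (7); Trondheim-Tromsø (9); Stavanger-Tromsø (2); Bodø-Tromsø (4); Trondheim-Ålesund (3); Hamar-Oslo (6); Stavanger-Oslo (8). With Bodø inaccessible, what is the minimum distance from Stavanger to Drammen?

14

Some routes from Stavanger to Drammen avoiding Bodø:
Stavanger -> Oslo -> Ålesund -> Drammen: 8 + 7 + 9 = 24
Stavanger -> Tromsø -> Trondheim -> Ålesund -> Drammen: 2 + 9 + 3 + 9 = 23
Stavanger -> Tromsø -> Kristiansand -> Drammen: 2 + 4 + 8 = 14
Stavanger -> Tromsø -> Ålesund -> Drammen: 2 + 5 + 9 = 16
Stavanger -> Oslo -> Ålesund -> Tromsø -> Kristiansand -> Drammen: 8 + 7 + 5 + 4 + 8 = 32
Stavanger -> Oslo -> Hamar -> Kristiansand -> Drammen: 8 + 6 + 5 + 8 = 27
Best route has total 14 km.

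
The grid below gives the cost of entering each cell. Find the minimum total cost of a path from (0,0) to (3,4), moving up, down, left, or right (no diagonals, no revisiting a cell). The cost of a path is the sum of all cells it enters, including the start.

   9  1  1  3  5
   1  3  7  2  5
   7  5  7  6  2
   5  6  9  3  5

Cheapest: r0c0→r0c1→r0c2→r0c3→r1c3→r1c4→r2c4→r3c4
  9 + 1 + 1 + 3 + 2 + 5 + 2 + 5 = 28

28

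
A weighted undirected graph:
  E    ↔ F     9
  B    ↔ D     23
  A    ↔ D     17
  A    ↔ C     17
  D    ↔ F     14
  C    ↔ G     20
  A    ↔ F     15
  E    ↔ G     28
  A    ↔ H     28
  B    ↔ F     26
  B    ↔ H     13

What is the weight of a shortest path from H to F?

Comparing a few candidate routes:
H -> B -> F: 13 + 26 = 39
H -> A -> F: 28 + 15 = 43
H -> B -> D -> F: 13 + 23 + 14 = 50
Shortest: 39.

39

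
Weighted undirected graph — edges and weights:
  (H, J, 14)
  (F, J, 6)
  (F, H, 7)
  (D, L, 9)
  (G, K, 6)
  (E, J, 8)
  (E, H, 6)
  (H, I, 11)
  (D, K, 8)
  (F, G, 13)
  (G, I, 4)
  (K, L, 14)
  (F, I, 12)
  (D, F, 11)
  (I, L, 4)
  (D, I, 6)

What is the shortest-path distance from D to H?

Comparing a few candidate routes:
D-I-H: 6 + 11 = 17
D-K-G-I-H: 8 + 6 + 4 + 11 = 29
D-L-I-H: 9 + 4 + 11 = 24
D-F-H: 11 + 7 = 18
D-I-F-H: 6 + 12 + 7 = 25
Best route has total 17.

17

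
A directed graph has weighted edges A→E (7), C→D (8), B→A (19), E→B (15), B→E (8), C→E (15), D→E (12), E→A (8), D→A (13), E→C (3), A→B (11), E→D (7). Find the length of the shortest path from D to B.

24

A few of the D→B routes:
D-A-B: 13 + 11 = 24
D-E-B: 12 + 15 = 27
D-E-A-B: 12 + 8 + 11 = 31
Best route has total 24.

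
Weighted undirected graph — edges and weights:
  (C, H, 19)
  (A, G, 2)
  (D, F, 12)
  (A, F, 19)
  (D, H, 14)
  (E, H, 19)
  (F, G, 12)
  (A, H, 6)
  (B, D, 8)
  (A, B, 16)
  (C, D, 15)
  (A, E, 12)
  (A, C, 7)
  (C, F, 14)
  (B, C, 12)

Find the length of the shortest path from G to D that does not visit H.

Checking several routes:
G→F→D: 12 + 12 = 24
G→A→C→D: 2 + 7 + 15 = 24
G→A→C→B→D: 2 + 7 + 12 + 8 = 29
G→A→B→D: 2 + 16 + 8 = 26
The minimum is 24.

24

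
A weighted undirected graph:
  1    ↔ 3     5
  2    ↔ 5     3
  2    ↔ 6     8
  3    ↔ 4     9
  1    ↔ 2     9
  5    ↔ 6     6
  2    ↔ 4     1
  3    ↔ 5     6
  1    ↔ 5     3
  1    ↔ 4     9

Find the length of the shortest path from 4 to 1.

Comparing a few candidate routes:
4 → 2 → 1: 1 + 9 = 10
4 → 2 → 5 → 3 → 1: 1 + 3 + 6 + 5 = 15
4 → 2 → 5 → 1: 1 + 3 + 3 = 7
4 → 3 → 5 → 1: 9 + 6 + 3 = 18
4 → 1: 9
4 → 3 → 1: 9 + 5 = 14
Best route has total 7.

7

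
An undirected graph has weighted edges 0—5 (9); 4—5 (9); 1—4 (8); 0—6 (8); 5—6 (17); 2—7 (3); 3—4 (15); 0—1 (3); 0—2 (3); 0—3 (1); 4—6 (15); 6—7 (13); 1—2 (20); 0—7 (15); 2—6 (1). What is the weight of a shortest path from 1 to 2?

A few of the 1→2 routes:
1 - 0 - 6 - 2: 3 + 8 + 1 = 12
1 - 0 - 2: 3 + 3 = 6
1 - 2: 20
Best route has total 6.

6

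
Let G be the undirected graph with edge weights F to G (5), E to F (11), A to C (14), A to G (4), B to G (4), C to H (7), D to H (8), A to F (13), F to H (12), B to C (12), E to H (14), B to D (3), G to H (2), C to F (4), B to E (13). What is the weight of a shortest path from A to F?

Checking several routes:
A - G - H - C - F: 4 + 2 + 7 + 4 = 17
A - G - F: 4 + 5 = 9
A - F: 13
Shortest: 9.

9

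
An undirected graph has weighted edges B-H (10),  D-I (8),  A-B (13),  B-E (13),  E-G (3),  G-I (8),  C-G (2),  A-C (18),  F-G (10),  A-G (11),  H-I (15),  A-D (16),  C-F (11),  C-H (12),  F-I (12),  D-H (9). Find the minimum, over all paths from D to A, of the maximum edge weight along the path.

11

A few of the D→A routes:
D→I→F→C→G→A: max(8, 12, 11, 2, 11) = 12
D→I→F→G→A: max(8, 12, 10, 11) = 12
D→H→C→G→A: max(9, 12, 2, 11) = 12
D→I→G→A: max(8, 8, 11) = 11
D→H→C→F→G→A: max(9, 12, 11, 10, 11) = 12
D→H→C→F→I→G→A: max(9, 12, 11, 12, 8, 11) = 12
The minimum achievable maximum is 11.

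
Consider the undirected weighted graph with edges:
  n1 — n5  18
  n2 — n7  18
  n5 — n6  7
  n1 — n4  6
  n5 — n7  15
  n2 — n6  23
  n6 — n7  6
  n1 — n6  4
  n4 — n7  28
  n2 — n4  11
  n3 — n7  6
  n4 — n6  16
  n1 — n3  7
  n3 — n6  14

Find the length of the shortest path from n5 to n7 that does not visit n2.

13

Some routes from n5 to n7 avoiding n2:
n5 - n6 - n7: 7 + 6 = 13
n5 - n6 - n3 - n7: 7 + 14 + 6 = 27
n5 - n6 - n1 - n3 - n7: 7 + 4 + 7 + 6 = 24
n5 - n7: 15
The minimum is 13.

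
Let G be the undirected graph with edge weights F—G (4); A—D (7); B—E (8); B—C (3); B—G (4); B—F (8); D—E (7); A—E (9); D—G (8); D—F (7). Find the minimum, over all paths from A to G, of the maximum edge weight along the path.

Some routes from A to G:
A -> D -> F -> B -> G: max(7, 7, 8, 4) = 8
A -> E -> D -> F -> G: max(9, 7, 7, 4) = 9
A -> D -> F -> G: max(7, 7, 4) = 7
A -> D -> E -> B -> F -> G: max(7, 7, 8, 8, 4) = 8
A -> D -> E -> B -> G: max(7, 7, 8, 4) = 8
A -> D -> G: max(7, 8) = 8
Best route has worst link 7.

7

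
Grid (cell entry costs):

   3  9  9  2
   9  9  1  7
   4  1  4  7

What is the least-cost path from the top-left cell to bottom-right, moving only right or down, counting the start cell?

One optimal route is [0,0] -> [1,0] -> [2,0] -> [2,1] -> [2,2] -> [2,3].
Its cost is 3 + 9 + 4 + 1 + 4 + 7 = 28.
(Top row then right column would cost 37.)

28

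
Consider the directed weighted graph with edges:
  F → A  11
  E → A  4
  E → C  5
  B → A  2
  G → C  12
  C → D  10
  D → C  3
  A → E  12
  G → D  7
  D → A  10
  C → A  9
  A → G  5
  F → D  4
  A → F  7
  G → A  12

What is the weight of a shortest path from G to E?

24

Checking several routes:
G-D-A-E: 7 + 10 + 12 = 29
G-C-A-E: 12 + 9 + 12 = 33
G-D-C-A-E: 7 + 3 + 9 + 12 = 31
G-A-E: 12 + 12 = 24
The minimum is 24.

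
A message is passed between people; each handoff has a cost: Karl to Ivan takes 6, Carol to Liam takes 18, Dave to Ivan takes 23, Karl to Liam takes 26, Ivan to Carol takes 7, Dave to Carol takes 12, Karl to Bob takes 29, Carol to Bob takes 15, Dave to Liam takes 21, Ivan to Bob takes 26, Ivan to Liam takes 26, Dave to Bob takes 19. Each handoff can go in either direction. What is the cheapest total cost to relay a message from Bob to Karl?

28

Some routes from Bob to Karl:
Bob → Dave → Carol → Ivan → Karl: 19 + 12 + 7 + 6 = 44
Bob → Ivan → Karl: 26 + 6 = 32
Bob → Carol → Ivan → Karl: 15 + 7 + 6 = 28
Bob → Dave → Ivan → Karl: 19 + 23 + 6 = 48
Bob → Karl: 29
Bob → Carol → Dave → Ivan → Karl: 15 + 12 + 23 + 6 = 56
Best route has total 28.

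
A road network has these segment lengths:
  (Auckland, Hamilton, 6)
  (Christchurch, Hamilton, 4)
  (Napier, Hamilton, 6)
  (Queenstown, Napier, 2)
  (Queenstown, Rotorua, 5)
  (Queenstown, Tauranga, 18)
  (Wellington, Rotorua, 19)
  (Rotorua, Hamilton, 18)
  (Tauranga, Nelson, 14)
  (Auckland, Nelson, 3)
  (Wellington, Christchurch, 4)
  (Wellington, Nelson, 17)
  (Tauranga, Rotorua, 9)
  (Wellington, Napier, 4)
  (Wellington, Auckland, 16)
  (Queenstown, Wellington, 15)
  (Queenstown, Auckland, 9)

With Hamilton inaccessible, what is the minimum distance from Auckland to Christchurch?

A few of the Auckland→Christchurch routes:
Auckland-Queenstown-Wellington-Christchurch: 9 + 15 + 4 = 28
Auckland-Wellington-Christchurch: 16 + 4 = 20
Auckland-Nelson-Wellington-Christchurch: 3 + 17 + 4 = 24
Auckland-Queenstown-Napier-Wellington-Christchurch: 9 + 2 + 4 + 4 = 19
Best route has total 19.

19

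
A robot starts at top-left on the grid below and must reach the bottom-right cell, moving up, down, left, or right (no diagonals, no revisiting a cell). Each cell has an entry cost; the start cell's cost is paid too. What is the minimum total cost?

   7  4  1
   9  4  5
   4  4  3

Best path: [0,0] -> [0,1] -> [0,2] -> [1,2] -> [2,2]
Cost: 7 + 4 + 1 + 5 + 3 = 20

20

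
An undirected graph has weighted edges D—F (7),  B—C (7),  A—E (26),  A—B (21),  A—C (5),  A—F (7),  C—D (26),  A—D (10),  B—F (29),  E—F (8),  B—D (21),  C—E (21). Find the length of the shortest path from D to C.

15

Some routes from D to C:
D - A - C: 10 + 5 = 15
D - F - A - C: 7 + 7 + 5 = 19
D - B - C: 21 + 7 = 28
D - C: 26
The minimum is 15.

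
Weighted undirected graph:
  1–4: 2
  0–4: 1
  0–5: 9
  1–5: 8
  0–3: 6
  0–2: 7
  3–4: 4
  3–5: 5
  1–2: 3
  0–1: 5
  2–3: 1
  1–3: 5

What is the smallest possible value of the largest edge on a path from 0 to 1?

Comparing a few candidate routes:
0 - 4 - 1: max(1, 2) = 2
0 - 1: max(5) = 5
0 - 4 - 3 - 2 - 1: max(1, 4, 1, 3) = 4
0 - 3 - 1: max(6, 5) = 6
0 - 4 - 3 - 1: max(1, 4, 5) = 5
0 - 3 - 4 - 1: max(6, 4, 2) = 6
Smallest bottleneck: 2.

2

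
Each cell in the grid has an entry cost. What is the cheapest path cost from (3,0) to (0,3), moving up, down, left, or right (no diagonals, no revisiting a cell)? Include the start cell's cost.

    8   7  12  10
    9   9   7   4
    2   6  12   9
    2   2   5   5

37

Take r3c0 → r3c1 → r3c2 → r3c3 → r2c3 → r1c3 → r0c3 for a total of 2 + 2 + 5 + 5 + 9 + 4 + 10 = 37.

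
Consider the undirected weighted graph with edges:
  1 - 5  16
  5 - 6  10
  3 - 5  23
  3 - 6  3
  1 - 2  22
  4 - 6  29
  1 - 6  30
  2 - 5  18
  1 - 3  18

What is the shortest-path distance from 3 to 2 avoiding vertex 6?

Candidate routes:
3 -> 5 -> 1 -> 2: 23 + 16 + 22 = 61
3 -> 1 -> 5 -> 2: 18 + 16 + 18 = 52
3 -> 1 -> 2: 18 + 22 = 40
3 -> 5 -> 2: 23 + 18 = 41
Shortest: 40.

40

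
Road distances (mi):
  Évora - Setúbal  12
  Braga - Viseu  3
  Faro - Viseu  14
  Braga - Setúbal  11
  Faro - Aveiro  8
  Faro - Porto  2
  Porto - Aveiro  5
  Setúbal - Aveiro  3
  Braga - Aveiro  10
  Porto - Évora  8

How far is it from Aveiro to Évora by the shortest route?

13

Checking several routes:
Aveiro - Porto - Évora: 5 + 8 = 13
Aveiro - Setúbal - Évora: 3 + 12 = 15
Aveiro - Faro - Porto - Évora: 8 + 2 + 8 = 18
Best route has total 13 mi.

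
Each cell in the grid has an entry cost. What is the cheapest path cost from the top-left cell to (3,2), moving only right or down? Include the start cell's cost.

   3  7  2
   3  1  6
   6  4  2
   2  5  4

17

Best path: (0,0)→(1,0)→(1,1)→(2,1)→(2,2)→(3,2)
Cost: 3 + 3 + 1 + 4 + 2 + 4 = 17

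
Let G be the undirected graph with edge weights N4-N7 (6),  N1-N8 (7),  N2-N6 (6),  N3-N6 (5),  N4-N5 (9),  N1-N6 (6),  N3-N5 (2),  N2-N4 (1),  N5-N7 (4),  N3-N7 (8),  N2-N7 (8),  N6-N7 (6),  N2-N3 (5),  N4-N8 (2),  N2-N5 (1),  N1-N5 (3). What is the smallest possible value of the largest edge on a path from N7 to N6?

Checking several routes:
N7-N4-N2-N5-N1-N6: max(6, 1, 1, 3, 6) = 6
N7-N6: max(6) = 6
N7-N4-N2-N5-N3-N6: max(6, 1, 1, 2, 5) = 6
N7-N4-N2-N6: max(6, 1, 6) = 6
N7-N5-N2-N3-N6: max(4, 1, 5, 5) = 5
N7-N5-N3-N6: max(4, 2, 5) = 5
Best route has worst link 5.

5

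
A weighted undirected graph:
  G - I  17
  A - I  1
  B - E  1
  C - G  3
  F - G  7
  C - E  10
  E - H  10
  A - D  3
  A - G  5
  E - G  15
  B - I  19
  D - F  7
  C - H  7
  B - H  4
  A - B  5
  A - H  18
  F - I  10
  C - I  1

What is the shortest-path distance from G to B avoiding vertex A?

A few of the G→B routes:
G→C→E→B: 3 + 10 + 1 = 14
G→E→B: 15 + 1 = 16
G→C→H→B: 3 + 7 + 4 = 14
G→C→H→E→B: 3 + 7 + 10 + 1 = 21
The minimum is 14.

14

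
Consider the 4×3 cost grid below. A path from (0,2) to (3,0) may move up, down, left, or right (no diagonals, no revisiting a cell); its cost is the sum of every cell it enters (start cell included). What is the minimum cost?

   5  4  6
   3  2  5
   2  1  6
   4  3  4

19

Best path: (0,2) -> (0,1) -> (1,1) -> (2,1) -> (2,0) -> (3,0)
Cost: 6 + 4 + 2 + 1 + 2 + 4 = 19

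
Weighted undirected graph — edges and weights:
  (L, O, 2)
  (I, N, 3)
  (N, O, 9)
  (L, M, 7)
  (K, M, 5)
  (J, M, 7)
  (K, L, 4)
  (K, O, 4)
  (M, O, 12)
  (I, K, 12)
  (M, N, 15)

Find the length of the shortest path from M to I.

Some routes from M to I:
M → K → I: 5 + 12 = 17
M → N → I: 15 + 3 = 18
M → L → O → N → I: 7 + 2 + 9 + 3 = 21
M → K → O → N → I: 5 + 4 + 9 + 3 = 21
The minimum is 17.

17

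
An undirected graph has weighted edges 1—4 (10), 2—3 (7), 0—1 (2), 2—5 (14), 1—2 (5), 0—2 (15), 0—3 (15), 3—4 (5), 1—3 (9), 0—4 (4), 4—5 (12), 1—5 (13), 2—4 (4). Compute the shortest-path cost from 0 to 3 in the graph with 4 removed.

11

A few of the 0→3 routes:
0→1→2→3: 2 + 5 + 7 = 14
0→1→3: 2 + 9 = 11
0→1→5→2→3: 2 + 13 + 14 + 7 = 36
0→3: 15
0→2→1→3: 15 + 5 + 9 = 29
0→2→3: 15 + 7 = 22
Best route has total 11.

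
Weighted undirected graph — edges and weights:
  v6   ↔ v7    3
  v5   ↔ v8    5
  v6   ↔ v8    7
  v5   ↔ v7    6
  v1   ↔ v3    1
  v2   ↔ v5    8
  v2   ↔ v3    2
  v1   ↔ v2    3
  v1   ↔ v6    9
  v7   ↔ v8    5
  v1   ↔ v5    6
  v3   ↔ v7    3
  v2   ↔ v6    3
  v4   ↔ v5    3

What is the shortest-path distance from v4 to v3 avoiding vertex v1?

12

A few of the v4→v3 routes:
v4 -> v5 -> v2 -> v3: 3 + 8 + 2 = 13
v4 -> v5 -> v7 -> v6 -> v2 -> v3: 3 + 6 + 3 + 3 + 2 = 17
v4 -> v5 -> v8 -> v6 -> v2 -> v3: 3 + 5 + 7 + 3 + 2 = 20
v4 -> v5 -> v7 -> v3: 3 + 6 + 3 = 12
v4 -> v5 -> v8 -> v7 -> v3: 3 + 5 + 5 + 3 = 16
v4 -> v5 -> v2 -> v6 -> v7 -> v3: 3 + 8 + 3 + 3 + 3 = 20
Shortest: 12.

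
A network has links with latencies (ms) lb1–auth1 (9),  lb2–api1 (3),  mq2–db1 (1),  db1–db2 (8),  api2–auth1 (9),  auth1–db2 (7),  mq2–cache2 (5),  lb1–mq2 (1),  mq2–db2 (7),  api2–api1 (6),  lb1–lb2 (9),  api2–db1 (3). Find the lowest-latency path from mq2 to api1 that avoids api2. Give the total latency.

13

Routes from mq2 to api1 avoiding api2:
mq2 - db1 - db2 - auth1 - lb1 - lb2 - api1: 1 + 8 + 7 + 9 + 9 + 3 = 37
mq2 - lb1 - lb2 - api1: 1 + 9 + 3 = 13
mq2 - db2 - auth1 - lb1 - lb2 - api1: 7 + 7 + 9 + 9 + 3 = 35
Best route has total 13 ms.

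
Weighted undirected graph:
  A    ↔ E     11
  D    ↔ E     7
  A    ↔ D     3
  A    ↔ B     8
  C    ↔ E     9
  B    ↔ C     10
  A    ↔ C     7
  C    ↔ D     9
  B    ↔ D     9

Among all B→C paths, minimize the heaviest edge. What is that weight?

8

Comparing a few candidate routes:
B - D - A - C: max(9, 3, 7) = 9
B - A - D - E - C: max(8, 3, 7, 9) = 9
B - A - C: max(8, 7) = 8
B - D - C: max(9, 9) = 9
B - D - E - C: max(9, 7, 9) = 9
The minimum achievable maximum is 8.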